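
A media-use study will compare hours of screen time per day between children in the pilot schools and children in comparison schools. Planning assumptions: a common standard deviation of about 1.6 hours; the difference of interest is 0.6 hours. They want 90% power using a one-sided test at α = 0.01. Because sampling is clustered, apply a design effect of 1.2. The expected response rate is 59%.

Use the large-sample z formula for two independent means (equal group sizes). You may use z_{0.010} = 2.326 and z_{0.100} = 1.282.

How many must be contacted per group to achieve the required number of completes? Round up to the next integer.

n = 377 per group

n = (z_α + z_β)² · (σ₁² + σ₂²) / δ²
  = (2.326 + 1.282)² · (2·1.6² = 5.12) / 0.6²
  = 13.0177 · 5.12 / 0.36
  = 185.14
Design effect: 1.2 × 185.14 = 222.17.
Adjust for 59% response: 222.17 / 0.59 = 376.56.
Round up → n = 377 per group.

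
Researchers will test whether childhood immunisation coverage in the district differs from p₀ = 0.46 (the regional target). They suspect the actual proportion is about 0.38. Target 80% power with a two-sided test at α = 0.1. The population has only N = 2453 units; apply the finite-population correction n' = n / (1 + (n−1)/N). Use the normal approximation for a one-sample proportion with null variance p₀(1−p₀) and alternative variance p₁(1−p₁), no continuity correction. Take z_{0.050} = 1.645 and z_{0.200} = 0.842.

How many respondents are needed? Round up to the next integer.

n = 216

n = [z_{α/2}·√(p₀q₀) + z_β·√(p₁q₁)]² / (p₁ − p₀)²
  = [1.645·√(0.46·0.54) + 0.842·√(0.38·0.62)]² / (-0.08)²
  = [1.645·0.4984 + 0.842·0.4854]² / 0.0064
  = [1.2286]² / 0.0064
  = 235.84
Finite-population correction (N = 2453): 235.84 / (1 + (235.84 − 1)/2453) = 215.23.
Round up → n = 216.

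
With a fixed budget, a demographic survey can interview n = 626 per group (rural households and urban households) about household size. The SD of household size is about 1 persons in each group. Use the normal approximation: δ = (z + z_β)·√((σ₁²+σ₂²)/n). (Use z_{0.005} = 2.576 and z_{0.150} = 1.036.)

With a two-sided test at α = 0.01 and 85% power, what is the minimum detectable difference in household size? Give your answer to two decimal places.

δ = (z_{α/2} + z_β) · √((σ₁²+σ₂²)/n)
  = (2.576 + 1.036) · √(2/626)
  = 3.612 · √0.00319
  = 3.612 · 0.0565
  = 0.2042

Minimum detectable difference ≈ 0.20 persons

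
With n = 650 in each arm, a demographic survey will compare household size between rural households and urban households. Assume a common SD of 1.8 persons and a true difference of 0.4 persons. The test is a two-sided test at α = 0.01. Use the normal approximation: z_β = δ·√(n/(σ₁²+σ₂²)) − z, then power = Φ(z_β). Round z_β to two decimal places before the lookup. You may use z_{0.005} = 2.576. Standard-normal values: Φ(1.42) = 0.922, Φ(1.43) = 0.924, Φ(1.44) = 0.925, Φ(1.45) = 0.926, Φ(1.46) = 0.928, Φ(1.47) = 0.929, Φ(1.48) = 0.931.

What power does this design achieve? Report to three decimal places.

Power ≈ 0.924

z_β = δ·√(n/(σ₁²+σ₂²)) − z_{α/2}
    = 0.4 · √(650/6.48) − 2.576
    = 0.4 · 10.01542 − 2.576
    = 4.0062 − 2.576 = 1.4302 → 1.43
Power = Φ(1.43) = 0.924.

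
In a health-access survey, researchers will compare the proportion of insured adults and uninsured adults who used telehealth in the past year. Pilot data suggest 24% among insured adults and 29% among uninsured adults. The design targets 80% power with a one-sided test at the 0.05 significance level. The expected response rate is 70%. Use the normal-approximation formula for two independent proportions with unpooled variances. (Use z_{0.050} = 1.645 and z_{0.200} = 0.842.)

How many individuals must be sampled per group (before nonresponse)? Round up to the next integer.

n = 1373 per group

n = (z_α + z_β)² · [p₁(1−p₁) + p₂(1−p₂)] / (p₁ − p₂)²
  = (1.645 + 0.842)² · (0.24·0.76 + 0.29·0.71) / (-0.05)²
  = (2.487)² · (0.1824 + 0.2059) / 0.0025
  = 6.1852 · 0.3883 / 0.0025
  = 960.68
Adjust for 70% response: 960.68 / 0.70 = 1372.40.
Round up → n = 1373 per group.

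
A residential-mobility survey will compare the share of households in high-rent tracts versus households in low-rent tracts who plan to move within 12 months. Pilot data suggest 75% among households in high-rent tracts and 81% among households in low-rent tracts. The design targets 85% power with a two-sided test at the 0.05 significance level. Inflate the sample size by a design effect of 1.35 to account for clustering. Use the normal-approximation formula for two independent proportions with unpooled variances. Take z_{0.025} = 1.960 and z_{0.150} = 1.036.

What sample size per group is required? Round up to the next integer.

n = 1150 per group

n = (z_{α/2} + z_β)² · [p₁(1−p₁) + p₂(1−p₂)] / (p₁ − p₂)²
  = (1.960 + 1.036)² · (0.75·0.25 + 0.81·0.19) / (-0.06)²
  = (2.996)² · (0.1875 + 0.1539) / 0.0036
  = 8.9760 · 0.3414 / 0.0036
  = 851.23
Design effect: 1.35 × 851.23 = 1149.15.
Round up → n = 1150 per group.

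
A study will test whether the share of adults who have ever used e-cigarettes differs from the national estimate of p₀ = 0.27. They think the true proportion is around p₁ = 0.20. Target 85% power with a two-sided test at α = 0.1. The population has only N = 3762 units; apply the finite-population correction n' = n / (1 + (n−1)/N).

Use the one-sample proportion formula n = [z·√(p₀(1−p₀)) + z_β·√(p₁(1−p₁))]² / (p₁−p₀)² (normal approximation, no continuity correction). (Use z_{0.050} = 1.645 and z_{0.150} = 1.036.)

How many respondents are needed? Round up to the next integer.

n = 250

n = [z_{α/2}·√(p₀q₀) + z_β·√(p₁q₁)]² / (p₁ − p₀)²
  = [1.645·√(0.27·0.73) + 1.036·√(0.20·0.80)]² / (-0.07)²
  = [1.645·0.4440 + 1.036·0.4000]² / 0.0049
  = [1.1447]² / 0.0049
  = 267.42
Finite-population correction (N = 3762): 267.42 / (1 + (267.42 − 1)/3762) = 249.74.
Round up → n = 250.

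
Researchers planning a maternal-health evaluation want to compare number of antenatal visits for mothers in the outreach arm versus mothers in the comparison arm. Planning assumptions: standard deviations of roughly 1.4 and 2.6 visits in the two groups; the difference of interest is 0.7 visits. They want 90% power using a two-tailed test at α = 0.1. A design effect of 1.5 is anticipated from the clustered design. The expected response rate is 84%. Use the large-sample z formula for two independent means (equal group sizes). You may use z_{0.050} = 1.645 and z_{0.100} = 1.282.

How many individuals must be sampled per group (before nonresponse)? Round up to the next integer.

n = (z_{α/2} + z_β)² · (σ₁² + σ₂²) / δ²
  = (1.645 + 1.282)² · (1.4² + 2.6² = 8.72) / 0.7²
  = 8.5673 · 8.72 / 0.49
  = 152.46
Design effect: 1.5 × 152.46 = 228.70.
Adjust for 84% response: 228.70 / 0.84 = 272.26.
Round up → n = 273 per group.

n = 273 per group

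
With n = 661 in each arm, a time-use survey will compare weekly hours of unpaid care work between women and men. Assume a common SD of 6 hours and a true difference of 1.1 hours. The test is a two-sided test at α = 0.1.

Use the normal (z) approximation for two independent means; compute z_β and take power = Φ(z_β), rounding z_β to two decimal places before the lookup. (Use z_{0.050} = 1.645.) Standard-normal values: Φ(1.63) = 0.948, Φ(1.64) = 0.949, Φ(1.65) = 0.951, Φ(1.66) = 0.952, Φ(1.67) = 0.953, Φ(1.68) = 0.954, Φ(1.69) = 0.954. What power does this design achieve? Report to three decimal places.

Power ≈ 0.954

z_β = δ·√(n/(σ₁²+σ₂²)) − z_{α/2}
    = 1.1 · √(661/72) − 1.645
    = 1.1 · 3.02994 − 1.645
    = 3.3329 − 1.645 = 1.6879 → 1.69
Power = Φ(1.69) = 0.954.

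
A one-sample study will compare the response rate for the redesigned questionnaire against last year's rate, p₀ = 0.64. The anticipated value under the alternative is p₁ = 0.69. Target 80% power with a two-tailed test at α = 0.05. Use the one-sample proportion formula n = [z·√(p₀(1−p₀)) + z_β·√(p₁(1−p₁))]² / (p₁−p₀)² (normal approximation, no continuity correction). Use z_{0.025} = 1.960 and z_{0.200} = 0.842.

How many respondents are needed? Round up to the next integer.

n = 708

n = [z_{α/2}·√(p₀q₀) + z_β·√(p₁q₁)]² / (p₁ − p₀)²
  = [1.960·√(0.64·0.36) + 0.842·√(0.69·0.31)]² / (0.05)²
  = [1.960·0.4800 + 0.842·0.4625]² / 0.0025
  = [1.3302]² / 0.0025
  = 707.79
Round up → n = 708.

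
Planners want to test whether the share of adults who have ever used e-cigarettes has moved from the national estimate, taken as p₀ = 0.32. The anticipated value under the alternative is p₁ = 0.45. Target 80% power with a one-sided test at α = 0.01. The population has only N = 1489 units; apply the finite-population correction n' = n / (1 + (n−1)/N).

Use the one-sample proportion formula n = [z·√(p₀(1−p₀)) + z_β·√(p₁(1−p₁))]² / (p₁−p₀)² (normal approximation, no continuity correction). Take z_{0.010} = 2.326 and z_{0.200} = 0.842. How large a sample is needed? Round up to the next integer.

n = [z_α·√(p₀q₀) + z_β·√(p₁q₁)]² / (p₁ − p₀)²
  = [2.326·√(0.32·0.68) + 0.842·√(0.45·0.55)]² / (0.13)²
  = [2.326·0.4665 + 0.842·0.4975]² / 0.0169
  = [1.5039]² / 0.0169
  = 133.83
Finite-population correction (N = 1489): 133.83 / (1 + (133.83 − 1)/1489) = 122.87.
Round up → n = 123.

n = 123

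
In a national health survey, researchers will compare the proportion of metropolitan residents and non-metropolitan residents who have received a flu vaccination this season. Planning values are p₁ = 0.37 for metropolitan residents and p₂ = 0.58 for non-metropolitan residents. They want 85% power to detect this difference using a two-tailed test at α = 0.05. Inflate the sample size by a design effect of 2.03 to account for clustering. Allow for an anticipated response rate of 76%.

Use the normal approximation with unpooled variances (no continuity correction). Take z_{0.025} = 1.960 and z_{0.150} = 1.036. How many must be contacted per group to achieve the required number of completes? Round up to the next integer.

n = (z_{α/2} + z_β)² · [p₁(1−p₁) + p₂(1−p₂)] / (p₁ − p₂)²
  = (1.960 + 1.036)² · (0.37·0.63 + 0.58·0.42) / (-0.21)²
  = (2.996)² · (0.2331 + 0.2436) / 0.0441
  = 8.9760 · 0.4767 / 0.0441
  = 97.03
Design effect: 2.03 × 97.03 = 196.96.
Adjust for 76% response: 196.96 / 0.76 = 259.16.
Round up → n = 260 per group.

n = 260 per group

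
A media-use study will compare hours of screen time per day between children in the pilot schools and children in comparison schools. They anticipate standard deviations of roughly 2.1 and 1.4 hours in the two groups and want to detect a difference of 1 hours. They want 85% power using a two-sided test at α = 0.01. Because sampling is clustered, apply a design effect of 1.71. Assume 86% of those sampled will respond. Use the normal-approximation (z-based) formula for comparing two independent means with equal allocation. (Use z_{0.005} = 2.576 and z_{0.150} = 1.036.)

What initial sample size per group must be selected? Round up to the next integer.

n = (z_{α/2} + z_β)² · (σ₁² + σ₂²) / δ²
  = (2.576 + 1.036)² · (2.1² + 1.4² = 6.37) / 1²
  = 13.0465 · 6.37 / 1
  = 83.11
Design effect: 1.71 × 83.11 = 142.11.
Adjust for 86% response: 142.11 / 0.86 = 165.25.
Round up → n = 166 per group.

n = 166 per group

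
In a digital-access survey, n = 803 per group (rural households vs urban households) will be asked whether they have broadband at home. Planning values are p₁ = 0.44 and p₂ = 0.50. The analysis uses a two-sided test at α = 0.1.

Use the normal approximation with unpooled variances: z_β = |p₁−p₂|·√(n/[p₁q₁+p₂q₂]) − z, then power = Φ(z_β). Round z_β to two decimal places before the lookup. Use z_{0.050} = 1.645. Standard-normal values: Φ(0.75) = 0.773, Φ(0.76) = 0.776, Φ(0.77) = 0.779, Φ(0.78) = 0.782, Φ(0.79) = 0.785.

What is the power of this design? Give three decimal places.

z_β = |p₁−p₂|·√(n/[p₁q₁+p₂q₂]) − z_{α/2}
    = 0.06 · √(803/0.4964) − 1.645
    = 0.06 · 40.2200 − 1.645
    = 2.4132 − 1.645 = 0.7682 → 0.77
Power = Φ(0.77) = 0.779.

Power ≈ 0.779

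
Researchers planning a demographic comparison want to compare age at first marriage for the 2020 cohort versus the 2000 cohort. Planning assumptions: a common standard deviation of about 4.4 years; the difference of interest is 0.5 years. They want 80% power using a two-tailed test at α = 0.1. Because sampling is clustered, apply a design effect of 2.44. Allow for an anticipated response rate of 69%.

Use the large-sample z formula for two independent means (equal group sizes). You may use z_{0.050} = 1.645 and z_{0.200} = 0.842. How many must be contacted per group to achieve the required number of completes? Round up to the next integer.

n = (z_{α/2} + z_β)² · (σ₁² + σ₂²) / δ²
  = (1.645 + 0.842)² · (2·4.4² = 38.72) / 0.5²
  = 6.1852 · 38.72 / 0.25
  = 957.96
Design effect: 2.44 × 957.96 = 2337.42.
Adjust for 69% response: 2337.42 / 0.69 = 3387.57.
Round up → n = 3388 per group.

n = 3388 per group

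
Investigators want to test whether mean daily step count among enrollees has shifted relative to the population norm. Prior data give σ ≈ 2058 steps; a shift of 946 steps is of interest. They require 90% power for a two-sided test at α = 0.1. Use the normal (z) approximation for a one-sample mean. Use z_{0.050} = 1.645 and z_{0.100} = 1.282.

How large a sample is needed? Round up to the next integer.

n = 41

n = (z_{α/2} + z_β)² · σ² / δ²
  = (1.645 + 1.282)² · 2058² / 946²
  = 8.5673 · 4235364 / 894916
  = 40.55
Round up → n = 41.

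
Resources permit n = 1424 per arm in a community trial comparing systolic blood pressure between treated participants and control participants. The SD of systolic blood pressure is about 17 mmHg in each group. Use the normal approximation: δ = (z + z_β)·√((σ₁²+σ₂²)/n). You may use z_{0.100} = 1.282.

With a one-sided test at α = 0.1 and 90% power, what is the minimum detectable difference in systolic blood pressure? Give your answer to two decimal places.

δ = (z_α + z_β) · √((σ₁²+σ₂²)/n)
  = (1.282 + 1.282) · √(578/1424)
  = 2.564 · √0.4059
  = 2.564 · 0.6371
  = 1.6335

Minimum detectable difference ≈ 1.63 mmHg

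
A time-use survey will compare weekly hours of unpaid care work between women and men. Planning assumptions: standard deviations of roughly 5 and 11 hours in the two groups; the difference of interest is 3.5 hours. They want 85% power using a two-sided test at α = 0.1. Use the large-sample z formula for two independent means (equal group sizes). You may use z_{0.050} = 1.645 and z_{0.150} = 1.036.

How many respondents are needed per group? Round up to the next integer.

n = (z_{α/2} + z_β)² · (σ₁² + σ₂²) / δ²
  = (1.645 + 1.036)² · (5² + 11² = 146) / 3.5²
  = 7.1878 · 146 / 12.25
  = 85.67
Round up → n = 86 per group.

n = 86 per group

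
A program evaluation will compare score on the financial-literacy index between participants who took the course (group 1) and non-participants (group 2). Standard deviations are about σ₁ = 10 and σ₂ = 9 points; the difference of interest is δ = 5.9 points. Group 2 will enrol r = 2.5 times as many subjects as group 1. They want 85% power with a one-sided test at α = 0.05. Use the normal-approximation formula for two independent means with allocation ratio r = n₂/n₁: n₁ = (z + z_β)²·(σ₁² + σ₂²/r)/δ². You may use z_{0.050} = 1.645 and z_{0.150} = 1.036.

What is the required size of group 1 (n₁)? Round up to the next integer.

n₁ = 28

n₁ = (z_α + z_β)² · (σ₁² + σ₂²/r) / δ²
   = (1.645 + 1.036)² · (10² + 9²/2.5) / 5.9²
   = 7.1878 · (100 + 32.4) / 34.81
   = 7.1878 · 132.4 / 34.81
   = 27.34
Round up → n₁ = 28; n₂ = r·n₁ = 2.5 × 28 = 70.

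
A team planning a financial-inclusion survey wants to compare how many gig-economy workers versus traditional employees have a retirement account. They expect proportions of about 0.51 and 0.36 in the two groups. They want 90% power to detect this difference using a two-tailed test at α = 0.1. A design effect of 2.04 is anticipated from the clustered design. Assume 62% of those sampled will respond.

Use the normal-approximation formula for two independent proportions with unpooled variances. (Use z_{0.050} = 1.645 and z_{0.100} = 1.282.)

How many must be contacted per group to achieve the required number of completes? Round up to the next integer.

n = (z_{α/2} + z_β)² · [p₁(1−p₁) + p₂(1−p₂)] / (p₁ − p₂)²
  = (1.645 + 1.282)² · (0.51·0.49 + 0.36·0.64) / (0.15)²
  = (2.927)² · (0.2499 + 0.2304) / 0.0225
  = 8.5673 · 0.4803 / 0.0225
  = 182.88
Design effect: 2.04 × 182.88 = 373.08.
Adjust for 62% response: 373.08 / 0.62 = 601.75.
Round up → n = 602 per group.

n = 602 per group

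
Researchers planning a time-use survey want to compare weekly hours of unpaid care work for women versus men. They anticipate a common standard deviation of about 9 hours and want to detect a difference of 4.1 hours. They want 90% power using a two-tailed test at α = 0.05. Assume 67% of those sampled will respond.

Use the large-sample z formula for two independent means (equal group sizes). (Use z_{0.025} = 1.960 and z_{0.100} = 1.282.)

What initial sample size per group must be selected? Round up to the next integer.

n = (z_{α/2} + z_β)² · (σ₁² + σ₂²) / δ²
  = (1.960 + 1.282)² · (2·9² = 162) / 4.1²
  = 10.5106 · 162 / 16.81
  = 101.29
Adjust for 67% response: 101.29 / 0.67 = 151.18.
Round up → n = 152 per group.

n = 152 per group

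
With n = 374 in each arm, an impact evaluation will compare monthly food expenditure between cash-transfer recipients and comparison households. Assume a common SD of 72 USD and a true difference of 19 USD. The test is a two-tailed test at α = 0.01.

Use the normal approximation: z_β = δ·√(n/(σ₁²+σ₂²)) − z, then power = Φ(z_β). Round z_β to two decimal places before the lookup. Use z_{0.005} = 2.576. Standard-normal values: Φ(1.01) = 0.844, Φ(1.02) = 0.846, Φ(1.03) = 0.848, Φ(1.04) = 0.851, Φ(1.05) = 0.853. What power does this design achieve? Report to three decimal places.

z_β = δ·√(n/(σ₁²+σ₂²)) − z_{α/2}
    = 19 · √(374/10368) − 2.576
    = 19 · 0.18993 − 2.576
    = 3.6086 − 2.576 = 1.0326 → 1.03
Power = Φ(1.03) = 0.848.

Power ≈ 0.848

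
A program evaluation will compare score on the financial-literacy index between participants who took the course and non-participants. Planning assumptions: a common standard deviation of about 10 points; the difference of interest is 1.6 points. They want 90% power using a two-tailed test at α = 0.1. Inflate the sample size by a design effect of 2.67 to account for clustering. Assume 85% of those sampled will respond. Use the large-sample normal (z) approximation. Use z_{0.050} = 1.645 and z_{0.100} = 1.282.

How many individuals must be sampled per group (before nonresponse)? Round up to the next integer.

n = 2103 per group

n = (z_{α/2} + z_β)² · (σ₁² + σ₂²) / δ²
  = (1.645 + 1.282)² · (2·10² = 200) / 1.6²
  = 8.5673 · 200 / 2.56
  = 669.32
Design effect: 2.67 × 669.32 = 1787.09.
Adjust for 85% response: 1787.09 / 0.85 = 2102.46.
Round up → n = 2103 per group.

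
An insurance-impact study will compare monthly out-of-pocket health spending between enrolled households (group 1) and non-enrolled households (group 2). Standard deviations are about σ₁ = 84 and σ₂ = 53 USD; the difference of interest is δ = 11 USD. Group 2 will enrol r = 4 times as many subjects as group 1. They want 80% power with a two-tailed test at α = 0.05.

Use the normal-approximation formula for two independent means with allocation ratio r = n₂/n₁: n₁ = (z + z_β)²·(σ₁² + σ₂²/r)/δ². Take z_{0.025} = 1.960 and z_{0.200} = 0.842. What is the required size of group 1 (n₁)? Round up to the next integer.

n₁ = 504

n₁ = (z_{α/2} + z_β)² · (σ₁² + σ₂²/r) / δ²
   = (1.960 + 0.842)² · (84² + 53²/4) / 11²
   = 7.8512 · (7056 + 702.25) / 121
   = 7.8512 · 7758.2 / 121
   = 503.40
Round up → n₁ = 504; n₂ = r·n₁ = 4 × 504 = 2016.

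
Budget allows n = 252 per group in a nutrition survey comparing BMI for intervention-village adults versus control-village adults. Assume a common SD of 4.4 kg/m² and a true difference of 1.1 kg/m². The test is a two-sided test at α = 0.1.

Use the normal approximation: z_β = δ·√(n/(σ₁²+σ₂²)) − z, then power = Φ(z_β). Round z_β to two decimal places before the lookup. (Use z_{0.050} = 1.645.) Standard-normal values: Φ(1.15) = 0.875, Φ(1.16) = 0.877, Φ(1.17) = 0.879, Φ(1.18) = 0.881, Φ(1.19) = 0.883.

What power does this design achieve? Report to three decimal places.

z_β = δ·√(n/(σ₁²+σ₂²)) − z_{α/2}
    = 1.1 · √(252/38.72) − 1.645
    = 1.1 · 2.55113 − 1.645
    = 2.8062 − 1.645 = 1.1612 → 1.16
Power = Φ(1.16) = 0.877.

Power ≈ 0.877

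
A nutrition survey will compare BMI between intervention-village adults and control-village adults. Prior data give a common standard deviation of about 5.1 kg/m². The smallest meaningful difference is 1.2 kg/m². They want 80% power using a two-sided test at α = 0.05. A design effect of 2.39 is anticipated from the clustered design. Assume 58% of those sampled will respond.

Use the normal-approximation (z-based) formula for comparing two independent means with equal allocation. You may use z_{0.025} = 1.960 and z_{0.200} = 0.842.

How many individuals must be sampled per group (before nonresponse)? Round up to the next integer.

n = 1169 per group

n = (z_{α/2} + z_β)² · (σ₁² + σ₂²) / δ²
  = (1.960 + 0.842)² · (2·5.1² = 52.02) / 1.2²
  = 7.8512 · 52.02 / 1.44
  = 283.62
Design effect: 2.39 × 283.62 = 677.86.
Adjust for 58% response: 677.86 / 0.58 = 1168.73.
Round up → n = 1169 per group.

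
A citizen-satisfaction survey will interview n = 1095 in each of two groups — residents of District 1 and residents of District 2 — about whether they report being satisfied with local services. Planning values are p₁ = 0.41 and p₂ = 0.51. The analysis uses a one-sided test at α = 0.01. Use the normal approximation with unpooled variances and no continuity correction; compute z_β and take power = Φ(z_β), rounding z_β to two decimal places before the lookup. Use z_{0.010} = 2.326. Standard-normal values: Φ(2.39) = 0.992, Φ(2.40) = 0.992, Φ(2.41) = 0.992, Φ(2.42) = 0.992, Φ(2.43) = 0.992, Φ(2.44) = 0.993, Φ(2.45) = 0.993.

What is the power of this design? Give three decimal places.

Power ≈ 0.992

z_β = |p₁−p₂|·√(n/[p₁q₁+p₂q₂]) − z_α
    = 0.10 · √(1095/0.4918) − 2.326
    = 0.10 · 47.1860 − 2.326
    = 4.7186 − 2.326 = 2.3926 → 2.39
Power = Φ(2.39) = 0.992.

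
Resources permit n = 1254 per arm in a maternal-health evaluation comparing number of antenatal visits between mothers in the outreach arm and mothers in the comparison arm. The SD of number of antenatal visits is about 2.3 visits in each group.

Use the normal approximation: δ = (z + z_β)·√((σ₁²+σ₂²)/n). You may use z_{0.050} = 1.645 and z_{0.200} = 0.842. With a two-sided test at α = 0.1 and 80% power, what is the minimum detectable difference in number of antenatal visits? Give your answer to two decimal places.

δ = (z_{α/2} + z_β) · √((σ₁²+σ₂²)/n)
  = (1.645 + 0.842) · √(10.58/1254)
  = 2.487 · √0.00844
  = 2.487 · 0.0919
  = 0.2284

Minimum detectable difference ≈ 0.23 visits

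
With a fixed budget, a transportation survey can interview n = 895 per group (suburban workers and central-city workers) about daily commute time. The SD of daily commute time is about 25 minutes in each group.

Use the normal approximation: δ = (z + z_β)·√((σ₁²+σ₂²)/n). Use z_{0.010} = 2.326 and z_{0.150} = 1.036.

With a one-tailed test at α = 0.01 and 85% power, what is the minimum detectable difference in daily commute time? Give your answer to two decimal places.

δ = (z_α + z_β) · √((σ₁²+σ₂²)/n)
  = (2.326 + 1.036) · √(1250/895)
  = 3.362 · √1.3966
  = 3.362 · 1.1818
  = 3.9732

Minimum detectable difference ≈ 3.97 minutes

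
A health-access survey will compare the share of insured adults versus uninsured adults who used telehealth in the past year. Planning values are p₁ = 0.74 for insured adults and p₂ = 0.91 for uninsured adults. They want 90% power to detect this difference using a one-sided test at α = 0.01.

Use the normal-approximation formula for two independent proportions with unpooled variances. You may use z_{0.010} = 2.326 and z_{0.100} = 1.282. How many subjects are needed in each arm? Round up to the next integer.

n = 124 per group

n = (z_α + z_β)² · [p₁(1−p₁) + p₂(1−p₂)] / (p₁ − p₂)²
  = (2.326 + 1.282)² · (0.74·0.26 + 0.91·0.09) / (-0.17)²
  = (3.608)² · (0.1924 + 0.0819) / 0.0289
  = 13.0177 · 0.2743 / 0.0289
  = 123.56
Round up → n = 124 per group.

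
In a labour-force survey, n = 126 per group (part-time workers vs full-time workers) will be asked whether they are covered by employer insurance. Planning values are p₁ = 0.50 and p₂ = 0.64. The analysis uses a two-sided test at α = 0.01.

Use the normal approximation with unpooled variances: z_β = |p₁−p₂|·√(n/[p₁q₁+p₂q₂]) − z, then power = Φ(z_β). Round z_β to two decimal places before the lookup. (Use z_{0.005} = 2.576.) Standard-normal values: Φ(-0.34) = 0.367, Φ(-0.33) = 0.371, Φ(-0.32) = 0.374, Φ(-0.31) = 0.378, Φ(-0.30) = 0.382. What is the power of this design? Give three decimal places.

Power ≈ 0.378

z_β = |p₁−p₂|·√(n/[p₁q₁+p₂q₂]) − z_{α/2}
    = 0.14 · √(126/0.4804) − 2.576
    = 0.14 · 16.1951 − 2.576
    = 2.2673 − 2.576 = -0.3087 → -0.31
Power = Φ(-0.31) = 0.378.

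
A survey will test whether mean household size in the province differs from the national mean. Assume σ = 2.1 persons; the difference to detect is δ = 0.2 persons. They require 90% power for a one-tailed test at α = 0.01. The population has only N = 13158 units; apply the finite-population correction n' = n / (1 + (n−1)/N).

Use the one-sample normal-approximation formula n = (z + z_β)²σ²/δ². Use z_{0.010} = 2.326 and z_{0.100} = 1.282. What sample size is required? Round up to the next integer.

n = 1295

n = (z_α + z_β)² · σ² / δ²
  = (2.326 + 1.282)² · 2.1² / 0.2²
  = 13.0177 · 4.41 / 0.04
  = 1435.20
Finite-population correction (N = 13158): 1435.20 / (1 + (1435.20 − 1)/13158) = 1294.14.
Round up → n = 1295.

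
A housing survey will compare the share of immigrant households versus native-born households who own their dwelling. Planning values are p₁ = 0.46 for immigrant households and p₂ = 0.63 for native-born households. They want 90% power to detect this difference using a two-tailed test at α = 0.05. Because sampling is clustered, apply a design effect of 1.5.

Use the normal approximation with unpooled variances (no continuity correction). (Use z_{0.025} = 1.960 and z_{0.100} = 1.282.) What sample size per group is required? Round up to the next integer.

n = 263 per group

n = (z_{α/2} + z_β)² · [p₁(1−p₁) + p₂(1−p₂)] / (p₁ − p₂)²
  = (1.960 + 1.282)² · (0.46·0.54 + 0.63·0.37) / (-0.17)²
  = (3.242)² · (0.2484 + 0.2331) / 0.0289
  = 10.5106 · 0.4815 / 0.0289
  = 175.12
Design effect: 1.5 × 175.12 = 262.67.
Round up → n = 263 per group.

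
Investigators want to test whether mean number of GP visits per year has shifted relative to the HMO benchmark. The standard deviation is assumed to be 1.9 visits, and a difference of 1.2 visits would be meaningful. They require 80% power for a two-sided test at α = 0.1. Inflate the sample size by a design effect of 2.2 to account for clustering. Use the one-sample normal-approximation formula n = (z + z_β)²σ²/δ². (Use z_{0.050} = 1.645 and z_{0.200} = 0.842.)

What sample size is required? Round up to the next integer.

n = (z_{α/2} + z_β)² · σ² / δ²
  = (1.645 + 0.842)² · 1.9² / 1.2²
  = 6.1852 · 3.61 / 1.44
  = 15.51
Design effect: 2.2 × 15.51 = 34.11.
Round up → n = 35.

n = 35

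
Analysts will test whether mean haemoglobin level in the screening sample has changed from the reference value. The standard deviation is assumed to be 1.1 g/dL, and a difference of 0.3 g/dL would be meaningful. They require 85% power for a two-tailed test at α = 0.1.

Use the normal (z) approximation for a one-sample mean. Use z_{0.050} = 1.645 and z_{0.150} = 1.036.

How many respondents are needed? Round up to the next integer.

n = 97

n = (z_{α/2} + z_β)² · σ² / δ²
  = (1.645 + 1.036)² · 1.1² / 0.3²
  = 7.1878 · 1.21 / 0.09
  = 96.64
Round up → n = 97.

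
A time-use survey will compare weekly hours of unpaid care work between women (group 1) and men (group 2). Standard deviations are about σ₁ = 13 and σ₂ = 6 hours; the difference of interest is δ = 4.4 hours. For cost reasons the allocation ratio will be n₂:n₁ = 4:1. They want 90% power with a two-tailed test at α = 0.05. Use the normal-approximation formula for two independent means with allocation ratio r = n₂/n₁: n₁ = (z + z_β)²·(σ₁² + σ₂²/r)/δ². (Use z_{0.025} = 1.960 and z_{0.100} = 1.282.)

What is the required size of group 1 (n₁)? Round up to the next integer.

n₁ = (z_{α/2} + z_β)² · (σ₁² + σ₂²/r) / δ²
   = (1.960 + 1.282)² · (13² + 6²/4) / 4.4²
   = 10.5106 · (169 + 9) / 19.36
   = 10.5106 · 178 / 19.36
   = 96.64
Round up → n₁ = 97; n₂ = r·n₁ = 4 × 97 = 388.

n₁ = 97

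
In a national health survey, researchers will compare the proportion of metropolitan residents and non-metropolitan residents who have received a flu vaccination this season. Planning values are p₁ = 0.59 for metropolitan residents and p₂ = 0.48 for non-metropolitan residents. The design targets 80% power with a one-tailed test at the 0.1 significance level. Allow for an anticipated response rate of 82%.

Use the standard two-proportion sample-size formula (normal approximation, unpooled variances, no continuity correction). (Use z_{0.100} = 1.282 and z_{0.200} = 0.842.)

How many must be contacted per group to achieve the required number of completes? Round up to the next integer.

n = 224 per group

n = (z_α + z_β)² · [p₁(1−p₁) + p₂(1−p₂)] / (p₁ − p₂)²
  = (1.282 + 0.842)² · (0.59·0.41 + 0.48·0.52) / (0.11)²
  = (2.124)² · (0.2419 + 0.2496) / 0.0121
  = 4.5114 · 0.4915 / 0.0121
  = 183.25
Adjust for 82% response: 183.25 / 0.82 = 223.48.
Round up → n = 224 per group.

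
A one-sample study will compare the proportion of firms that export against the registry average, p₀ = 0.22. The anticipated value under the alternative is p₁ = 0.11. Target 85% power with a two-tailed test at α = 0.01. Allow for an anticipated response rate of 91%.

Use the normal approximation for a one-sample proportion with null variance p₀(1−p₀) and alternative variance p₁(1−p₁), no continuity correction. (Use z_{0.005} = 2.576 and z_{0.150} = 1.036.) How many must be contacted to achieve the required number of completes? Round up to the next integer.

n = [z_{α/2}·√(p₀q₀) + z_β·√(p₁q₁)]² / (p₁ − p₀)²
  = [2.576·√(0.22·0.78) + 1.036·√(0.11·0.89)]² / (-0.11)²
  = [2.576·0.4142 + 1.036·0.3129]² / 0.0121
  = [1.3913]² / 0.0121
  = 159.97
Adjust for 91% response: 159.97 / 0.91 = 175.79.
Round up → n = 176.

n = 176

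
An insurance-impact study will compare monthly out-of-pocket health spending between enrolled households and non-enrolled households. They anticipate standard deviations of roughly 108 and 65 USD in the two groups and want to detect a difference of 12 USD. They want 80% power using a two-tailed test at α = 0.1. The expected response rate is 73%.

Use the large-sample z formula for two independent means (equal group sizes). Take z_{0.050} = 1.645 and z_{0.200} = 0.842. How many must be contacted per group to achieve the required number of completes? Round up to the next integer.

n = (z_{α/2} + z_β)² · (σ₁² + σ₂²) / δ²
  = (1.645 + 0.842)² · (108² + 65² = 15889) / 12²
  = 6.1852 · 15889 / 144
  = 682.47
Adjust for 73% response: 682.47 / 0.73 = 934.89.
Round up → n = 935 per group.

n = 935 per group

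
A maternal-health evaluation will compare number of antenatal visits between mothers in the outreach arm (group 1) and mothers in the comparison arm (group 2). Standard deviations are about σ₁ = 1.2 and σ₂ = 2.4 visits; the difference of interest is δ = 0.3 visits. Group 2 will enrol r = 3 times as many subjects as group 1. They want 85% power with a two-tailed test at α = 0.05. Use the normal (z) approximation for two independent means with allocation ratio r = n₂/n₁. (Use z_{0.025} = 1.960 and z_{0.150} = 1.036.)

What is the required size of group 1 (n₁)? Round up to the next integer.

n₁ = (z_{α/2} + z_β)² · (σ₁² + σ₂²/r) / δ²
   = (1.960 + 1.036)² · (1.2² + 2.4²/3) / 0.3²
   = 8.9760 · (1.44 + 1.92) / 0.09
   = 8.9760 · 3.36 / 0.09
   = 335.10
Round up → n₁ = 336; n₂ = r·n₁ = 3 × 336 = 1008.

n₁ = 336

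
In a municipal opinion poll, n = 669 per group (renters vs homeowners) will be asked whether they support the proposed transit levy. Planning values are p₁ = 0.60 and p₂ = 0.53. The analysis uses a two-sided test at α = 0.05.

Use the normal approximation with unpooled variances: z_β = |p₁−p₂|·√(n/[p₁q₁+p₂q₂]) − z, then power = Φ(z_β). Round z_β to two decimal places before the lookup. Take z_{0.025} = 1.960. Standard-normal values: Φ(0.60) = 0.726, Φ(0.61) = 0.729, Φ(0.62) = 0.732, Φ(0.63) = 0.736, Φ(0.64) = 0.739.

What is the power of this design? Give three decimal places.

z_β = |p₁−p₂|·√(n/[p₁q₁+p₂q₂]) − z_{α/2}
    = 0.07 · √(669/0.4891) − 1.960
    = 0.07 · 36.9840 − 1.960
    = 2.5889 − 1.960 = 0.6289 → 0.63
Power = Φ(0.63) = 0.736.

Power ≈ 0.736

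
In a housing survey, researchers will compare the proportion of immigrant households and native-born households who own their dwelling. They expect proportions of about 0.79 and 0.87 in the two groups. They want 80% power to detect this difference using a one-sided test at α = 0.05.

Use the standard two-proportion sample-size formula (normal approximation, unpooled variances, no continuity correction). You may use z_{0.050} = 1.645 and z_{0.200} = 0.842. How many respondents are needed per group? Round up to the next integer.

n = 270 per group

n = (z_α + z_β)² · [p₁(1−p₁) + p₂(1−p₂)] / (p₁ − p₂)²
  = (1.645 + 0.842)² · (0.79·0.21 + 0.87·0.13) / (-0.08)²
  = (2.487)² · (0.1659 + 0.1131) / 0.0064
  = 6.1852 · 0.2790 / 0.0064
  = 269.63
Round up → n = 270 per group.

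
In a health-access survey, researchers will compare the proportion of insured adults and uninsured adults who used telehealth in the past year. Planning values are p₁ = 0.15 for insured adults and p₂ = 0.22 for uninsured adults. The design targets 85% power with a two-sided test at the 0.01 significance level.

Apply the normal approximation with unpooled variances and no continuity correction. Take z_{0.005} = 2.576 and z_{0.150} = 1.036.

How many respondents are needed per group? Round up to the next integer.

n = 797 per group

n = (z_{α/2} + z_β)² · [p₁(1−p₁) + p₂(1−p₂)] / (p₁ − p₂)²
  = (2.576 + 1.036)² · (0.15·0.85 + 0.22·0.78) / (-0.07)²
  = (3.612)² · (0.1275 + 0.1716) / 0.0049
  = 13.0465 · 0.2991 / 0.0049
  = 796.37
Round up → n = 797 per group.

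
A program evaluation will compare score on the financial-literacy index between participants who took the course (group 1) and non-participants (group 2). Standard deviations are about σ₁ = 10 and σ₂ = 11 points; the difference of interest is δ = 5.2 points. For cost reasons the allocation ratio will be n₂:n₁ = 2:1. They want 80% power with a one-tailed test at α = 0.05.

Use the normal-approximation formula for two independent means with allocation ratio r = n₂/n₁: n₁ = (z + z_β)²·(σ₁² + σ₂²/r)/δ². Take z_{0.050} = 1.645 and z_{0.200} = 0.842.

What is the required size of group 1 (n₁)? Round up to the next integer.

n₁ = (z_α + z_β)² · (σ₁² + σ₂²/r) / δ²
   = (1.645 + 0.842)² · (10² + 11²/2) / 5.2²
   = 6.1852 · (100 + 60.5) / 27.04
   = 6.1852 · 160.5 / 27.04
   = 36.71
Round up → n₁ = 37; n₂ = r·n₁ = 2 × 37 = 74.

n₁ = 37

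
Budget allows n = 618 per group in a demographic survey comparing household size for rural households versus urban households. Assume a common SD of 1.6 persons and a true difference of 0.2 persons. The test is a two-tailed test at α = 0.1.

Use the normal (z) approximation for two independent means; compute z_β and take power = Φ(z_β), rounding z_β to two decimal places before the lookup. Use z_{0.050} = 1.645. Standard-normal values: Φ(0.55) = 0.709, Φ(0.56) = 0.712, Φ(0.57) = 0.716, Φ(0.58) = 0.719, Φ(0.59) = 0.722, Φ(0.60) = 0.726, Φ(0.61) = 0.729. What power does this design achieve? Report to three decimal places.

Power ≈ 0.709

z_β = δ·√(n/(σ₁²+σ₂²)) − z_{α/2}
    = 0.2 · √(618/5.12) − 1.645
    = 0.2 · 10.98650 − 1.645
    = 2.1973 − 1.645 = 0.5523 → 0.55
Power = Φ(0.55) = 0.709.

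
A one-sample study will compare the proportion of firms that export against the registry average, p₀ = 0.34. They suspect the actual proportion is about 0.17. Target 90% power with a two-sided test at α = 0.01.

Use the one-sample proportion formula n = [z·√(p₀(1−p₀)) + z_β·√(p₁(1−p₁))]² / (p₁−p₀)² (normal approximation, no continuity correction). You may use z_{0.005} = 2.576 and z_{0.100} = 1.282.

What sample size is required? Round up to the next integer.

n = [z_{α/2}·√(p₀q₀) + z_β·√(p₁q₁)]² / (p₁ − p₀)²
  = [2.576·√(0.34·0.66) + 1.282·√(0.17·0.83)]² / (-0.17)²
  = [2.576·0.4737 + 1.282·0.3756]² / 0.0289
  = [1.7018]² / 0.0289
  = 100.22
Round up → n = 101.

n = 101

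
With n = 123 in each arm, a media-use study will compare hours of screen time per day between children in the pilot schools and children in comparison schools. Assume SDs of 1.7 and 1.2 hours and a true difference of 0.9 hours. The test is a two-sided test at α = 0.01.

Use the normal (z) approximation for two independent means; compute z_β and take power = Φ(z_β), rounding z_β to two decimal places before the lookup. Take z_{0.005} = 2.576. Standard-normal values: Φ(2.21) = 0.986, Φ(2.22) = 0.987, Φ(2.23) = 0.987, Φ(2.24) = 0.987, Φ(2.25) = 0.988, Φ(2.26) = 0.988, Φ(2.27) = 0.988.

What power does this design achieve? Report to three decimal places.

Power ≈ 0.987

z_β = δ·√(n/(σ₁²+σ₂²)) − z_{α/2}
    = 0.9 · √(123/4.33) − 2.576
    = 0.9 · 5.32977 − 2.576
    = 4.7968 − 2.576 = 2.2208 → 2.22
Power = Φ(2.22) = 0.987.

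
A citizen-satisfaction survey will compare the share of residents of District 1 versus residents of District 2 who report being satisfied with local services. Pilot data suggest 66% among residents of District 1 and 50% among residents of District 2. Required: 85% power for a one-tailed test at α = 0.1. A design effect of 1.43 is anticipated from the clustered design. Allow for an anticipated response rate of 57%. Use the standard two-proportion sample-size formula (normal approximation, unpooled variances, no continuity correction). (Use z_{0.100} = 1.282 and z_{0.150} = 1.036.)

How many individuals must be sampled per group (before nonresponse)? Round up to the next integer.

n = 250 per group

n = (z_α + z_β)² · [p₁(1−p₁) + p₂(1−p₂)] / (p₁ − p₂)²
  = (1.282 + 1.036)² · (0.66·0.34 + 0.50·0.50) / (0.16)²
  = (2.318)² · (0.2244 + 0.2500) / 0.0256
  = 5.3731 · 0.4744 / 0.0256
  = 99.57
Design effect: 1.43 × 99.57 = 142.39.
Adjust for 57% response: 142.39 / 0.57 = 249.80.
Round up → n = 250 per group.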